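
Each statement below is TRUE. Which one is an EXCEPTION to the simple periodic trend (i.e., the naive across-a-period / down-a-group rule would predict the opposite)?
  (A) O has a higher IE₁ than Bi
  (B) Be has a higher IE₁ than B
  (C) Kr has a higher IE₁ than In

The general trend: IE₁ increases across a period and decreases down a group.
(A) O (period 2, group 16) vs Bi (period 6, group 15): the stated order agrees with the simple trend.
(B) Be (period 2, group 2) vs B (period 2, group 13): the stated order contradicts the simple trend.
(C) Kr (period 4, group 18) vs In (period 5, group 13): the stated order agrees with the simple trend.
The exception is (B): removing B's lone 2p electron is easier than breaking Be's filled 2s².

(B)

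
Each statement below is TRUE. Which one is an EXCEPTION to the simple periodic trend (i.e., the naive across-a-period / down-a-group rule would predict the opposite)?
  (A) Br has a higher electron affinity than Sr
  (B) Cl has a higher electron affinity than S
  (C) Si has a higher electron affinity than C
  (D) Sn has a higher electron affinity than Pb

(C)

The general trend: electron affinity increases across a period and decreases down a group.
(A) Br (period 4, group 17) vs Sr (period 5, group 2): the stated order agrees with the simple trend.
(B) Cl (period 3, group 17) vs S (period 3, group 16): the stated order agrees with the simple trend.
(C) Si (period 3, group 14) vs C (period 2, group 14): the stated order contradicts the simple trend.
(D) Sn (period 5, group 14) vs Pb (period 6, group 14): the stated order agrees with the simple trend.
The exception is (C): Si's larger, more diffuse 3p orbitals accept an added electron slightly more readily than C's compact 2p.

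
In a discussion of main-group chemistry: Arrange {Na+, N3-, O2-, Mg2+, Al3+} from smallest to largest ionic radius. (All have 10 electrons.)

Al3+ < Mg2+ < Na+ < O2- < N3-

All of these have 10 electrons, so size is governed by nuclear charge alone: the more protons, the stronger the pull on the same electron cloud, and the smaller the ion.
Nuclear charges: Al3+ (Z=13), Mg2+ (Z=12), Na+ (Z=11), O2- (Z=8), N3- (Z=7).
Smallest to largest: Al3+ < Mg2+ < Na+ < O2- < N3-.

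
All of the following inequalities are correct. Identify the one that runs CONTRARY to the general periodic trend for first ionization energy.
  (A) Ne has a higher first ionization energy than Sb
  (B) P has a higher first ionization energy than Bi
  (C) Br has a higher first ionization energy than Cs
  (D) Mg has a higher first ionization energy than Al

The general trend: first ionization energy increases across a period and decreases down a group.
(A) Ne (period 2, group 18) vs Sb (period 5, group 15): the stated order agrees with the simple trend.
(B) P (period 3, group 15) vs Bi (period 6, group 15): the stated order agrees with the simple trend.
(C) Br (period 4, group 17) vs Cs (period 6, group 1): the stated order agrees with the simple trend.
(D) Mg (period 3, group 2) vs Al (period 3, group 13): the stated order contradicts the simple trend.
The exception is (D): Al's single 3p electron is easier to remove than one from Mg's filled 3s².

(D)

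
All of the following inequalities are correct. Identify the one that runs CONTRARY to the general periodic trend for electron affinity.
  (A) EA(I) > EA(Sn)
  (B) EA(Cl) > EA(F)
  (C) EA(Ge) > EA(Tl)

The general trend: electron affinity increases across a period and decreases down a group.
(A) I (period 5, group 17) vs Sn (period 5, group 14): the stated order agrees with the simple trend.
(B) Cl (period 3, group 17) vs F (period 2, group 17): the stated order contradicts the simple trend.
(C) Ge (period 4, group 14) vs Tl (period 6, group 13): the stated order agrees with the simple trend.
The exception is (B): F's small 2p subshell makes the incoming electron feel strong e⁻–e⁻ repulsion, so Cl actually releases more energy on gaining an electron.

(B)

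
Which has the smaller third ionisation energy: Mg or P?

The third ionization energy removes an electron from the +2 ion. For each element: Mg²⁺ is the bare [Ne] core; P²⁺ still has 3 valence electrons.
Breaking into a closed-shell core is much more expensive than removing a leftover valence electron — Mg has the largest IE_3 here.
The numbers (kJ/mol): Mg 7733, P 2914.
Hence IE_3: P < Mg.

P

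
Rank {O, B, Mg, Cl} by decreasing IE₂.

O > B > Cl > Mg

After 1 electron has been removed, what remains? O⁺ still has 5 valence electrons; B⁺ still has 2 valence electrons; Mg⁺ still has 1 valence electron; Cl⁺ still has 6 valence electrons.
All are still removing valence electrons, so compare the +1 ions as you would atoms: IE_2 generally rises across a period (higher Z_eff) and falls down a group (larger shell), subject to the usual subshell exceptions.
Valence configurations: O⁺ [He]2s²2p³, B⁺ [He]2s², Mg⁺ [Ne]3s¹, Cl⁺ [Ne]3s²3p⁴.
Approximate IE_2 values (kJ/mol): O 3388, B 2427, Mg 1451, Cl 2298.
Overall IE_2 order: Mg < Cl < B < O.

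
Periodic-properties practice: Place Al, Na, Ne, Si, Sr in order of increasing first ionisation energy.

Ne is in period 2, group 18; Na is in period 3, group 1; Al is in period 3, group 13; Si is in period 3, group 14; Sr is in period 5, group 2.
IE₁ increases left→right with effective nuclear charge and decreases top→bottom as the valence shell moves farther out.
Neither a single period nor a single group — weigh both effects.
Sr > Na: period and group pull opposite ways; the across-period shift dominates (550 vs 496 kJ/mol).
Al > Sr: relative to Sr, both the across-period and down-group shifts push Al's first ionization energy up.
Si > Al: Si lies to the right of Al in period 3, so the across-period effect alone puts Si higher.
Ne > Si: both effects reinforce here, so Ne is clearly the higher of the two.
Tabulated first ionization energy (kJ/mol): Ne 2081, Na 496, Al 578, Si 786, Sr 550.
So from lowest to highest: Na < Sr < Al < Si < Ne.

Na < Sr < Al < Si < Ne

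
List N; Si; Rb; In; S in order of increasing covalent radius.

N < S < Si < In < Rb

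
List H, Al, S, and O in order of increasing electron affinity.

Al < H < O < S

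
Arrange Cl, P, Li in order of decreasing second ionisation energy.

Consider each +1 ion: Cl⁺ still has 6 valence electrons; P⁺ still has 4 valence electrons; Li⁺ is the bare [He] core.
Breaking into a closed-shell core is much more expensive than removing a leftover valence electron — Li has the largest IE_2 here.
Valence configurations: Cl⁺ [Ne]3s²3p⁴, P⁺ [Ne]3s²3p².
Tabulated IE_2 (kJ/mol): Cl 2298, P 1907, Li 7298.
Overall IE_2 order: P < Cl < Li.

Li, Cl, P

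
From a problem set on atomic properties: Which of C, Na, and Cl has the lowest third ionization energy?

Cl

IE_3 is the cost of taking one more electron from the +2 cation: C²⁺ still has 2 valence electrons; Na²⁺ is already 1 electron into the core; Cl²⁺ still has 5 valence electrons.
Pulling an electron out of a noble-gas core costs far more than removing a remaining valence electron, so Na sits at the high end of IE_3.
Valence configurations: C²⁺ [He]2s², Cl²⁺ [Ne]3s²3p³.
Tabulated IE_3 (kJ/mol): C 4620, Na 6910, Cl 3822.
Putting it together, IE_3: Cl < C < Na.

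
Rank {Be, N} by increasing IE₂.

Be < N

The second ionization energy removes an electron from the +1 ion. For each element: Be⁺ still has 1 valence electron; N⁺ still has 4 valence electrons.
All are still removing valence electrons, so compare the +1 ions as you would atoms: IE_2 generally rises across a period (higher Z_eff) and falls down a group (larger shell), subject to the usual subshell exceptions.
Valence configurations: Be⁺ [He]2s¹, N⁺ [He]2s²2p².
The numbers (kJ/mol): Be 1757, N 2856.
Overall IE_2 order: Be < N.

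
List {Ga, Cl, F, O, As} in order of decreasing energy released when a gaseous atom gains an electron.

Cl > F > O > As > Ga

O is in period 2, group 16; F is in period 2, group 17; Cl is in period 3, group 17; Ga is in period 4, group 13; As is in period 4, group 15.
Adding an electron releases more energy for atoms nearer the top right (short of the noble gases).
These span different periods and groups, so the two trends combine.
As > Ga: both are in period 4; the period trend gives As the larger value.
O > As: both effects reinforce here, so O is clearly the higher of the two.
F > O: F lies to the right of O in period 2, so the across-period effect alone puts F higher.
Cl > F: this pair runs against the simple trend — see the exception note.
Note the exception: Cl has a higher electron affinity than F, contrary to the simple trend — F's small 2p subshell makes the incoming electron feel strong e⁻–e⁻ repulsion, so Cl actually releases more energy on gaining an electron.
Tabulated electron affinity (kJ/mol): O 141, F 328, Cl 349, Ga 29, As 78.
So from highest to lowest: Cl > F > O > As > Ga.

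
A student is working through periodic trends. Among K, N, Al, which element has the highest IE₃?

N

IE_3 is the cost of taking one more electron from the +2 cation: K²⁺ is already 1 electron into the core; N²⁺ still has 3 valence electrons; Al²⁺ still has 1 valence electron.
Usually core removal costs more than valence removal, but here the competition is close: a tightly held n=2 valence electron can cost more to remove than an n=3 core electron, so the actual values have to decide it.
Valence configurations: N²⁺ [He]2s²2p¹, Al²⁺ [Ne]3s¹.
Tabulated IE_3 (kJ/mol): K 4420, N 4578, Al 2745.
So the third ionization energies run Al < K < N.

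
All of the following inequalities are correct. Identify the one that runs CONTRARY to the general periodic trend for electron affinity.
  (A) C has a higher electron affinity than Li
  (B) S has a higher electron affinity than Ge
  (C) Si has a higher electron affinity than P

The general trend: electron affinity increases across a period and decreases down a group.
(A) C (period 2, group 14) vs Li (period 2, group 1): the stated order agrees with the simple trend.
(B) S (period 3, group 16) vs Ge (period 4, group 14): the stated order agrees with the simple trend.
(C) Si (period 3, group 14) vs P (period 3, group 15): the stated order contradicts the simple trend.
The exception is (C): adding an electron to P's half-filled 3p³ is unfavourable, so Si (3p²) has the more exothermic EA.

(C)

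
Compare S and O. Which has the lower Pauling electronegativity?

S

Smaller atoms with higher effective nuclear charge are more electronegative.
All are in group 16, so electronegativity increases up the group.
So S has the lower Pauling electronegativity (S < O).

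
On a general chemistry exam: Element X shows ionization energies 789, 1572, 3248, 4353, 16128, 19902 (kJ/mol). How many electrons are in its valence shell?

4

Look for the largest jump between consecutive ionization energies: IE5/IE4 ≈ 3.7, far larger than any earlier ratio.
That jump marks the point where a core electron is being removed. So the atom has 4 valence electrons.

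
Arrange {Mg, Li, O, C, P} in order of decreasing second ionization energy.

Li, O, C, P, Mg

IE_2 is the cost of taking one more electron from the +1 cation: Mg⁺ still has 1 valence electron; Li⁺ is the bare [He] core; O⁺ still has 5 valence electrons; C⁺ still has 3 valence electrons; P⁺ still has 4 valence electrons.
Core electrons are held far more tightly than valence electrons, so Li tops the IE_2 order.
Valence configurations: Mg⁺ [Ne]3s¹, O⁺ [He]2s²2p³, C⁺ [He]2s²2p¹, P⁺ [Ne]3s²3p².
Tabulated IE_2 (kJ/mol): Mg 1451, Li 7298, O 3388, C 2353, P 1907.
Putting it together, IE_2: Mg < P < C < O < Li.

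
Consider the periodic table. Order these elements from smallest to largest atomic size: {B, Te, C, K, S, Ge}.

C < B < S < Ge < Te < K

B is in period 2, group 13; C is in period 2, group 14; S is in period 3, group 16; K is in period 4, group 1; Ge is in period 4, group 14; Te is in period 5, group 16.
Radius decreases left→right (rising Z_eff, same n) and increases top→bottom (higher n).
Here both period and group differ, so the two effects have to be weighed against each other.
B > C: B lies to the left of C in period 2, so the across-period effect alone puts B larger.
S > B: period and group pull opposite ways; the down-group shift dominates (103 vs 85 pm).
Ge > S: relative to S, both the across-period and down-group shifts push Ge's atomic radius up.
Te > Ge: the two effects oppose for this pair; the down-group effect wins (136 vs 121 pm).
K > Te: period and group pull opposite ways; the across-period shift dominates (196 vs 136 pm).
Tabulated atomic radius (pm): B 85, C 75, S 103, K 196, Ge 121, Te 136.
So from smallest to largest: C < B < S < Ge < Te < K.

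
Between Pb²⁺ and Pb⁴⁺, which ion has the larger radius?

Pb²⁺

Both ions have Z = 82 protons, but Pb⁴⁺ has lost more electrons, so its remaining electrons feel a larger effective nuclear charge per electron and are pulled in more tightly.
Higher positive charge → smaller ion, so Pb²⁺ > Pb⁴⁺.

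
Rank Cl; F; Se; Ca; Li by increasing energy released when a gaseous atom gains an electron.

Ca < Li < Se < F < Cl

Li is in period 2, group 1; F is in period 2, group 17; Cl is in period 3, group 17; Ca is in period 4, group 2; Se is in period 4, group 16.
Adding an electron releases more energy for atoms nearer the top right (short of the noble gases).
These span different periods and groups, so the two trends combine.
Li > Ca: period and group pull opposite ways; the down-group shift dominates (60 vs 2 kJ/mol).
Se > Li: the two effects oppose for this pair; the across-period effect wins (195 vs 60 kJ/mol).
F > Se: both effects reinforce here, so F is clearly the higher of the two.
Cl > F: this pair runs against the simple trend — see the exception note.
Note the exception: Cl has a higher electron affinity than F, contrary to the simple trend — F's small 2p subshell makes the incoming electron feel strong e⁻–e⁻ repulsion, so Cl actually releases more energy on gaining an electron.
For reference (kJ/mol): Li 60, F 328, Cl 349, Ca 2, Se 195.
So from lowest to highest: Ca < Li < Se < F < Cl.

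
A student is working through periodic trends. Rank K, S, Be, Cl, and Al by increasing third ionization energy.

Al < S < Cl < K < Be

After 2 electrons have been removed, what remains? K²⁺ is already 1 electron into the core; S²⁺ still has 4 valence electrons; Be²⁺ is the bare [He] core; Cl²⁺ still has 5 valence electrons; Al²⁺ still has 1 valence electron.
Breaking into a closed-shell core is much more expensive than removing a leftover valence electron — K and Be have the largest IE_3 here.
Valence configurations: S²⁺ [Ne]3s²3p², Cl²⁺ [Ne]3s²3p³, Al²⁺ [Ne]3s¹.
Approximate IE_3 values (kJ/mol): K 4420, S 3357, Be 14849, Cl 3822, Al 2745.
So the third ionization energies run Al < S < Cl < K < Be.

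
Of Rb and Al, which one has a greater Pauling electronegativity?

Al is in period 3, group 13; Rb is in period 5, group 1.
EN rises left→right (higher Z_eff, smaller atoms) and falls top→bottom (larger, more shielded atoms).
Neither a single period nor a single group — weigh both effects.
Al > Rb: both effects reinforce here, so Al is clearly the higher of the two.
Approximate values (Pauling): Al 1.61, Rb 0.82.
So Al has the greater Pauling electronegativity (Al > Rb).

Al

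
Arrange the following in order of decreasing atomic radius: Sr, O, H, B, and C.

H is in period 1, group 1; B is in period 2, group 13; C is in period 2, group 14; O is in period 2, group 16; Sr is in period 5, group 2.
Atomic radius shrinks across a period as nuclear charge pulls the same shell inward, and grows down a group as new shells are added.
These span different periods and groups, so the two trends combine.
O > H: the two effects oppose for this pair; the down-group effect wins (63 vs 32 pm).
C > O: C lies to the left of O in period 2, so the across-period effect alone puts C larger.
B > C: B lies to the left of C in period 2, so the across-period effect alone puts B larger.
Sr > B: relative to B, both the across-period and down-group shifts push Sr's atomic radius up.
Approximate values (pm): H 32, B 85, C 75, O 63, Sr 185.
So from largest to smallest: Sr > B > C > O > H.

Sr > B > C > O > H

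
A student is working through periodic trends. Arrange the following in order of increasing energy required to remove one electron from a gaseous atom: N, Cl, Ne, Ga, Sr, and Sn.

Sr, Ga, Sn, Cl, N, Ne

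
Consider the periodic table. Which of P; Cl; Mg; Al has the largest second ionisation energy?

Cl

The second ionization energy removes an electron from the +1 ion. For each element: P⁺ still has 4 valence electrons; Cl⁺ still has 6 valence electrons; Mg⁺ still has 1 valence electron; Al⁺ still has 2 valence electrons.
All are still removing valence electrons, so compare the +1 ions as you would atoms: IE_2 generally rises across a period (higher Z_eff) and falls down a group (larger shell), subject to the usual subshell exceptions.
Valence configurations: P⁺ [Ne]3s²3p², Cl⁺ [Ne]3s²3p⁴, Mg⁺ [Ne]3s¹, Al⁺ [Ne]3s².
Approximate IE_2 values (kJ/mol): P 1907, Cl 2298, Mg 1451, Al 1817.
So the second ionization energies run Mg < Al < P < Cl.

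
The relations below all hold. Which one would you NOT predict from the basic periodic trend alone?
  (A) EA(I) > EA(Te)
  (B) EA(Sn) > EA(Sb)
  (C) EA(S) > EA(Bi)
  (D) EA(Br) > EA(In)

(B)

The general trend: electron affinity increases across a period and decreases down a group.
(A) I (period 5, group 17) vs Te (period 5, group 16): the stated order agrees with the simple trend.
(B) Sn (period 5, group 14) vs Sb (period 5, group 15): the stated order contradicts the simple trend.
(C) S (period 3, group 16) vs Bi (period 6, group 15): the stated order agrees with the simple trend.
(D) Br (period 4, group 17) vs In (period 5, group 13): the stated order agrees with the simple trend.
The exception is (B): adding an electron to Sb's half-filled 5p³ is unfavourable, so Sn has the more exothermic EA.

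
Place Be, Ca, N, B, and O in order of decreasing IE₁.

N, O, Be, B, Ca

Be is in period 2, group 2; B is in period 2, group 13; N is in period 2, group 15; O is in period 2, group 16; Ca is in period 4, group 2.
First ionization energy rises across a period (greater Z_eff holds electrons more tightly) and falls down a group (valence electrons are farther from the nucleus).
Here both period and group differ, so the two effects have to be weighed against each other.
B > Ca: both effects reinforce here, so B is clearly the higher of the two.
Be > B: this pair runs against the simple trend — see the exception note.
O > Be: O lies to the right of Be in period 2, so the across-period effect alone puts O higher.
N > O: this pair runs against the simple trend — see the exception note.
Note the exception: Be has a higher first ionization energy than B, contrary to the simple trend — removing B's lone 2p electron is easier than breaking Be's filled 2s².
Note the exception: N has a higher first ionization energy than O, contrary to the simple trend — pairing an electron in O's 2p⁴ costs repulsion energy, so O ionizes more easily than half-filled N (2p³).
For reference (kJ/mol): Be 900, B 801, N 1402, O 1314, Ca 590.
So from highest to lowest: N > O > Be > B > Ca.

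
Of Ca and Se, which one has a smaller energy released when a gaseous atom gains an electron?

Ca is in period 4, group 2; Se is in period 4, group 16.
Electron affinity generally becomes more exothermic across a period toward the halogens and less exothermic down a group.
All lie in period 4, so electron affinity increases left to right.
So Ca has the smaller energy released when a gaseous atom gains an electron (Ca < Se).

Ca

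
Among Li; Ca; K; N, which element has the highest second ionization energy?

Li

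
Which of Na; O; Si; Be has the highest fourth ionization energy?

The fourth ionization energy removes an electron from the +3 ion. For each element: Na³⁺ is already 2 electrons into the core; O³⁺ still has 3 valence electrons; Si³⁺ still has 1 valence electron; Be³⁺ is already 1 electron into the core.
Pulling an electron out of a noble-gas core costs far more than removing a remaining valence electron, so Na and Be sit at the high end of IE_4.
Valence configurations: O³⁺ [He]2s²2p¹, Si³⁺ [Ne]3s¹.
Tabulated IE_4 (kJ/mol): Na 9543, O 7469, Si 4356, Be 21007.
So the fourth ionization energies run Si < O < Na < Be.

Be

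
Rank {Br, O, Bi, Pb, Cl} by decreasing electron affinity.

O is in period 2, group 16; Cl is in period 3, group 17; Br is in period 4, group 17; Pb is in period 6, group 14; Bi is in period 6, group 15.
Adding an electron releases more energy for atoms nearer the top right (short of the noble gases).
Here both period and group differ, so the two effects have to be weighed against each other.
Bi > Pb: Bi lies to the right of Pb in period 6, so the across-period effect alone puts Bi higher.
O > Bi: both effects reinforce here, so O is clearly the higher of the two.
Br > O: period and group pull opposite ways; the across-period shift dominates (325 vs 141 kJ/mol).
Cl > Br: they share group 17; the group trend gives Cl the larger value.
Approximate values (kJ/mol): O 141, Cl 349, Br 325, Pb 35, Bi 91.
So from highest to lowest: Cl > Br > O > Bi > Pb.

Cl, Br, O, Bi, Pb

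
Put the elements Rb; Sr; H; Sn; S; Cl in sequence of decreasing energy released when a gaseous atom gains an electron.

H is in period 1, group 1; S is in period 3, group 16; Cl is in period 3, group 17; Rb is in period 5, group 1; Sr is in period 5, group 2; Sn is in period 5, group 14.
Electron affinity generally becomes more exothermic across a period toward the halogens and less exothermic down a group.
These span different periods and groups, so the two trends combine.
Rb > Sr: this pair runs against the simple trend — see the exception note.
H > Rb: H sits above Rb in group 1, so the down-group effect alone puts H higher.
Sn > H: the two effects oppose for this pair; the across-period effect wins (107 vs 73 kJ/mol).
S > Sn: relative to Sn, both the across-period and down-group shifts push S's electron affinity up.
Cl > S: Cl lies to the right of S in period 3, so the across-period effect alone puts Cl higher.
Note the exception: Rb has a higher electron affinity than Sr, contrary to the simple trend — adding an electron to Sr (ns²) has to open a new, higher-energy np subshell, which is unfavourable.
For reference (kJ/mol): H 73, S 200, Cl 349, Rb 47, Sr 5, Sn 107.
So from highest to lowest: Cl > S > Sn > H > Rb > Sr.

Cl > S > Sn > H > Rb > Sr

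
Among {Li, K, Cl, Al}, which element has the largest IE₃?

IE_3 is the cost of taking one more electron from the +2 cation: Li²⁺ is already 1 electron into the core; K²⁺ is already 1 electron into the core; Cl²⁺ still has 5 valence electrons; Al²⁺ still has 1 valence electron.
Core electrons are held far more tightly than valence electrons, so K and Li top the IE_3 order.
Valence configurations: Cl²⁺ [Ne]3s²3p³, Al²⁺ [Ne]3s¹.
The numbers (kJ/mol): Li 11815, K 4420, Cl 3822, Al 2745.
Hence IE_3: Al < Cl < K < Li.

Li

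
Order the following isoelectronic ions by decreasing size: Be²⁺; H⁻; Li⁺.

H⁻ > Li⁺ > Be²⁺

All of these have 2 electrons, so size is governed by nuclear charge alone: the more protons, the stronger the pull on the same electron cloud, and the smaller the ion.
Nuclear charges: Be²⁺ (Z=4), Li⁺ (Z=3), H⁻ (Z=1).
Largest to smallest: H⁻ > Li⁺ > Be²⁺.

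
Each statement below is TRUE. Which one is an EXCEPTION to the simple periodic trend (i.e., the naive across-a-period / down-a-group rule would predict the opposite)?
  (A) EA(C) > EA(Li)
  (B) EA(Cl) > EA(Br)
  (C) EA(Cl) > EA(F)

(C)

The general trend: electron affinity increases across a period and decreases down a group.
(A) C (period 2, group 14) vs Li (period 2, group 1): the stated order agrees with the simple trend.
(B) Cl (period 3, group 17) vs Br (period 4, group 17): the stated order agrees with the simple trend.
(C) Cl (period 3, group 17) vs F (period 2, group 17): the stated order contradicts the simple trend.
The exception is (C): F's small 2p subshell makes the incoming electron feel strong e⁻–e⁻ repulsion, so Cl actually releases more energy on gaining an electron.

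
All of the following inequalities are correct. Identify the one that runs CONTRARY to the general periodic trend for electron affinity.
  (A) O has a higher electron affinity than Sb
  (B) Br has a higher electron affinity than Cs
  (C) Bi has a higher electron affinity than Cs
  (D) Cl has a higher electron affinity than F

The general trend: electron affinity increases across a period and decreases down a group.
(A) O (period 2, group 16) vs Sb (period 5, group 15): the stated order agrees with the simple trend.
(B) Br (period 4, group 17) vs Cs (period 6, group 1): the stated order agrees with the simple trend.
(C) Bi (period 6, group 15) vs Cs (period 6, group 1): the stated order agrees with the simple trend.
(D) Cl (period 3, group 17) vs F (period 2, group 17): the stated order contradicts the simple trend.
The exception is (D): F's small 2p subshell makes the incoming electron feel strong e⁻–e⁻ repulsion, so Cl actually releases more energy on gaining an electron.

(D)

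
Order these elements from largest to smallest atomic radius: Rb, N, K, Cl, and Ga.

Rb, K, Ga, Cl, N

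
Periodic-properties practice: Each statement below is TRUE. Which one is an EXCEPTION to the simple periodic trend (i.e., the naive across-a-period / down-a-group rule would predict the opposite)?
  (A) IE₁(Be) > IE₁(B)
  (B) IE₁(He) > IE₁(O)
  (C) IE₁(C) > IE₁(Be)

The general trend: IE₁ increases across a period and decreases down a group.
(A) Be (period 2, group 2) vs B (period 2, group 13): the stated order contradicts the simple trend.
(B) He (period 1, group 18) vs O (period 2, group 16): the stated order agrees with the simple trend.
(C) C (period 2, group 14) vs Be (period 2, group 2): the stated order agrees with the simple trend.
The exception is (A): removing B's lone 2p electron is easier than breaking Be's filled 2s².

(A)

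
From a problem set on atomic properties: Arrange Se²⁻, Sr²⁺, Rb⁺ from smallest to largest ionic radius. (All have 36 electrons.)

All of these have 36 electrons, so size is governed by nuclear charge alone: the more protons, the stronger the pull on the same electron cloud, and the smaller the ion.
Nuclear charges: Sr²⁺ (Z=38), Rb⁺ (Z=37), Se²⁻ (Z=34).
Smallest to largest: Sr²⁺ < Rb⁺ < Se²⁻.

Sr²⁺ < Rb⁺ < Se²⁻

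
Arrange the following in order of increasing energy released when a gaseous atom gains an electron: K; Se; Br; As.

Electron affinity generally becomes more exothermic across a period toward the halogens and less exothermic down a group.
All lie in period 4, so electron affinity increases left to right.
So from lowest to highest: K < As < Se < Br.

K < As < Se < Br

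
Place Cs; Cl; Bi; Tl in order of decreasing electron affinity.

Atoms with high Z_eff and room in the valence shell (especially the halogens) have the most exothermic electron affinities.
Neither a single period nor a single group — weigh both effects.
Cs > Tl: this pair runs against the simple trend — see the exception note.
Bi > Cs: Bi lies to the right of Cs in period 6, so the across-period effect alone puts Bi higher.
Cl > Bi: both effects reinforce here, so Cl is clearly the higher of the two.
Note the exception: Cs has a higher electron affinity than Tl, contrary to the simple trend — Tl's ns²np¹ configuration gives only a small electron affinity — the sparsely filled np subshell binds an added electron weakly.
For reference (kJ/mol): Cl 349, Cs 46, Tl 19, Bi 91.
So from highest to lowest: Cl > Bi > Cs > Tl.

Cl > Bi > Cs > Tl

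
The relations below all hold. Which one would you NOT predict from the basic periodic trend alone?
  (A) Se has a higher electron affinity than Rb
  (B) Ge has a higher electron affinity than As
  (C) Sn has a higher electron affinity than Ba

(B)

The general trend: electron affinity increases across a period and decreases down a group.
(A) Se (period 4, group 16) vs Rb (period 5, group 1): the stated order agrees with the simple trend.
(B) Ge (period 4, group 14) vs As (period 4, group 15): the stated order contradicts the simple trend.
(C) Sn (period 5, group 14) vs Ba (period 6, group 2): the stated order agrees with the simple trend.
The exception is (B): adding an electron to As's half-filled 4p³ is unfavourable, so Ge (4p²) has the more exothermic EA.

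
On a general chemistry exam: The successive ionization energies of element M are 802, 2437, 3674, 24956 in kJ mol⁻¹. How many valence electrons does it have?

3

Look for the largest jump between consecutive ionization energies: IE4/IE3 ≈ 6.8, far larger than any earlier ratio.
That jump marks the point where a core electron is being removed. So the atom has 3 valence electrons.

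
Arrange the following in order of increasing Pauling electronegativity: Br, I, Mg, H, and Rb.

H is in period 1, group 1; Mg is in period 3, group 2; Br is in period 4, group 17; Rb is in period 5, group 1; I is in period 5, group 17.
Atoms toward the upper right of the periodic table pull bonding electrons most strongly.
Neither a single period nor a single group — weigh both effects.
Mg > Rb: both effects reinforce here, so Mg is clearly the higher of the two.
H > Mg: the two effects oppose for this pair; the down-group effect wins (2.20 vs 1.31).
I > H: period and group pull opposite ways; the across-period shift dominates (2.66 vs 2.20).
Br > I: Br sits above I in group 17, so the down-group effect alone puts Br higher.
For reference (Pauling): H 2.20, Mg 1.31, Br 2.96, Rb 0.82, I 2.66.
So from lowest to highest: Rb < Mg < H < I < Br.

Rb < Mg < H < I < Br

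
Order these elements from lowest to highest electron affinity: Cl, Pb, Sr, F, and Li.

Sr < Pb < Li < F < Cl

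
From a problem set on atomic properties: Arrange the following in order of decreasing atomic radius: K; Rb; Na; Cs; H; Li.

Cs > Rb > K > Na > Li > H

H is in period 1, group 1; Li is in period 2, group 1; Na is in period 3, group 1; K is in period 4, group 1; Rb is in period 5, group 1; Cs is in period 6, group 1.
Atomic radius shrinks across a period as nuclear charge pulls the same shell inward, and grows down a group as new shells are added.
All are in group 1, so atomic radius increases down the group.
So from largest to smallest: Cs > Rb > K > Na > Li > H.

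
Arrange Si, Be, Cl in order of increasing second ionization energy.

Si, Be, Cl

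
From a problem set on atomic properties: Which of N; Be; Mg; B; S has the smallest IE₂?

The second ionization energy removes an electron from the +1 ion. For each element: N⁺ still has 4 valence electrons; Be⁺ still has 1 valence electron; Mg⁺ still has 1 valence electron; B⁺ still has 2 valence electrons; S⁺ still has 5 valence electrons.
All are still removing valence electrons, so compare the +1 ions as you would atoms: IE_2 generally rises across a period (higher Z_eff) and falls down a group (larger shell), subject to the usual subshell exceptions.
Valence configurations: N⁺ [He]2s²2p², Be⁺ [He]2s¹, Mg⁺ [Ne]3s¹, B⁺ [He]2s², S⁺ [Ne]3s²3p³.
Approximate IE_2 values (kJ/mol): N 2856, Be 1757, Mg 1451, B 2427, S 2252.
Putting it together, IE_2: Mg < Be < S < B < N.

Mg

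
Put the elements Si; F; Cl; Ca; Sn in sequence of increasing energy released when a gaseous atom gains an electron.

F is in period 2, group 17; Si is in period 3, group 14; Cl is in period 3, group 17; Ca is in period 4, group 2; Sn is in period 5, group 14.
Adding an electron releases more energy for atoms nearer the top right (short of the noble gases).
Here both period and group differ, so the two effects have to be weighed against each other.
Sn > Ca: period and group pull opposite ways; the across-period shift dominates (107 vs 2 kJ/mol).
Si > Sn: Si sits above Sn in group 14, so the down-group effect alone puts Si higher.
F > Si: both effects reinforce here, so F is clearly the higher of the two.
Cl > F: this pair runs against the simple trend — see the exception note.
Note the exception: Cl has a higher electron affinity than F, contrary to the simple trend — F's small 2p subshell makes the incoming electron feel strong e⁻–e⁻ repulsion, so Cl actually releases more energy on gaining an electron.
Tabulated electron affinity (kJ/mol): F 328, Si 134, Cl 349, Ca 2, Sn 107.
So from lowest to highest: Ca < Sn < Si < F < Cl.

Ca, Sn, Si, F, Cl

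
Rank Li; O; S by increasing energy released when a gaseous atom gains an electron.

Li is in period 2, group 1; O is in period 2, group 16; S is in period 3, group 16.
Atoms with high Z_eff and room in the valence shell (especially the halogens) have the most exothermic electron affinities.
These span different periods and groups, so the two trends combine.
O > Li: O lies to the right of Li in period 2, so the across-period effect alone puts O higher.
S > O: this pair runs against the simple trend — see the exception note.
Note the exception: S has a higher electron affinity than O, contrary to the simple trend — the compact 2p subshell of O repels the added electron more than S's larger 3p does.
Approximate values (kJ/mol): Li 60, O 141, S 200.
So from lowest to highest: Li < O < S.

Li < O < S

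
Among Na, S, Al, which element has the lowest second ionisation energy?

Al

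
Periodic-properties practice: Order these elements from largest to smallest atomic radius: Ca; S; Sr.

S is in period 3, group 16; Ca is in period 4, group 2; Sr is in period 5, group 2.
Across a period the added protons contract the valence shell; down a group each new principal shell makes the atom larger.
Here both period and group differ, so the two effects have to be weighed against each other.
Ca > S: relative to S, both the across-period and down-group shifts push Ca's atomic radius up.
Sr > Ca: they share group 2; the group trend gives Sr the larger value.
For reference (pm): S 103, Ca 171, Sr 185.
So from largest to smallest: Sr > Ca > S.

Sr > Ca > S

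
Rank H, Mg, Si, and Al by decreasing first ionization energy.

H > Si > Mg > Al

H is in period 1, group 1; Mg is in period 3, group 2; Al is in period 3, group 13; Si is in period 3, group 14.
IE₁ increases left→right with effective nuclear charge and decreases top→bottom as the valence shell moves farther out.
These span different periods and groups, so the two trends combine.
Mg > Al: this pair runs against the simple trend — see the exception note.
Si > Mg: Si lies to the right of Mg in period 3, so the across-period effect alone puts Si higher.
H > Si: period and group pull opposite ways; the down-group shift dominates (1312 vs 786 kJ/mol).
Note the exception: Mg has a higher first ionization energy than Al, contrary to the simple trend — Al's single 3p electron is easier to remove than one from Mg's filled 3s².
Approximate values (kJ/mol): H 1312, Mg 738, Al 578, Si 786.
So from highest to lowest: H > Si > Mg > Al.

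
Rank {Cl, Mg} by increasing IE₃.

IE_3 is the cost of taking one more electron from the +2 cation: Cl²⁺ still has 5 valence electrons; Mg²⁺ is the bare [Ne] core.
Breaking into a closed-shell core is much more expensive than removing a leftover valence electron — Mg has the largest IE_3 here.
Approximate IE_3 values (kJ/mol): Cl 3822, Mg 7733.
Putting it together, IE_3: Cl < Mg.

Cl < Mg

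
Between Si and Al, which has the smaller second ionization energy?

Consider each +1 ion: Si⁺ still has 3 valence electrons; Al⁺ still has 2 valence electrons.
All are still removing valence electrons, so compare the +1 ions as you would atoms: IE_2 generally rises across a period (higher Z_eff) and falls down a group (larger shell), subject to the usual subshell exceptions.
Valence configurations: Si⁺ [Ne]3s²3p¹, Al⁺ [Ne]3s².
Si⁺ loses a lone 3p electron whereas Al⁺ must break into a filled 3s² pair, so IE_2(Al) > IE_2(Si) even though Si has the higher nuclear charge.
Tabulated IE_2 (kJ/mol): Si 1577, Al 1817.
Hence IE_2: Si < Al.

Si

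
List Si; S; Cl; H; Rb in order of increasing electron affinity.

Rb, H, Si, S, Cl

H is in period 1, group 1; Si is in period 3, group 14; S is in period 3, group 16; Cl is in period 3, group 17; Rb is in period 5, group 1.
Electron affinity generally becomes more exothermic across a period toward the halogens and less exothermic down a group.
These span different periods and groups, so the two trends combine.
H > Rb: they share group 1; the group trend gives H the larger value.
Si > H: period and group pull opposite ways; the across-period shift dominates (134 vs 73 kJ/mol).
S > Si: both are in period 3; the period trend gives S the larger value.
Cl > S: Cl lies to the right of S in period 3, so the across-period effect alone puts Cl higher.
For reference (kJ/mol): H 73, Si 134, S 200, Cl 349, Rb 47.
So from lowest to highest: Rb < H < Si < S < Cl.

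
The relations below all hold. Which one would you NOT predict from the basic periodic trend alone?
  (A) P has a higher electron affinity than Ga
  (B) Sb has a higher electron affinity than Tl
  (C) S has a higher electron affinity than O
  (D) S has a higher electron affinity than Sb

The general trend: electron affinity increases across a period and decreases down a group.
(A) P (period 3, group 15) vs Ga (period 4, group 13): the stated order agrees with the simple trend.
(B) Sb (period 5, group 15) vs Tl (period 6, group 13): the stated order agrees with the simple trend.
(C) S (period 3, group 16) vs O (period 2, group 16): the stated order contradicts the simple trend.
(D) S (period 3, group 16) vs Sb (period 5, group 15): the stated order agrees with the simple trend.
The exception is (C): the compact 2p subshell of O repels the added electron more than S's larger 3p does.

(C)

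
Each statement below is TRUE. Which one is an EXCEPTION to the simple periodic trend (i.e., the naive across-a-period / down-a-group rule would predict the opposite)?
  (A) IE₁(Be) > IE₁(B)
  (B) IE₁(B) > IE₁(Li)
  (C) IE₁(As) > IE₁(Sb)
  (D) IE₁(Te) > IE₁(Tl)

(A)

The general trend: first ionisation energy increases across a period and decreases down a group.
(A) Be (period 2, group 2) vs B (period 2, group 13): the stated order contradicts the simple trend.
(B) B (period 2, group 13) vs Li (period 2, group 1): the stated order agrees with the simple trend.
(C) As (period 4, group 15) vs Sb (period 5, group 15): the stated order agrees with the simple trend.
(D) Te (period 5, group 16) vs Tl (period 6, group 13): the stated order agrees with the simple trend.
The exception is (A): removing B's lone 2p electron is easier than breaking Be's filled 2s².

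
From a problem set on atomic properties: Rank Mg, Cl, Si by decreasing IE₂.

After 1 electron has been removed, what remains? Mg⁺ still has 1 valence electron; Cl⁺ still has 6 valence electrons; Si⁺ still has 3 valence electrons.
All are still removing valence electrons, so compare the +1 ions as you would atoms: IE_2 generally rises across a period (higher Z_eff) and falls down a group (larger shell), subject to the usual subshell exceptions.
Valence configurations: Mg⁺ [Ne]3s¹, Cl⁺ [Ne]3s²3p⁴, Si⁺ [Ne]3s²3p¹.
The numbers (kJ/mol): Mg 1451, Cl 2298, Si 1577.
Hence IE_2: Mg < Si < Cl.

Cl > Si > Mg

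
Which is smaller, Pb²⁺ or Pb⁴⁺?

Pb⁴⁺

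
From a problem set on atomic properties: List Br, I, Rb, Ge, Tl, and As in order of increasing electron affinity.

Tl < Rb < As < Ge < I < Br

Ge is in period 4, group 14; As is in period 4, group 15; Br is in period 4, group 17; Rb is in period 5, group 1; I is in period 5, group 17; Tl is in period 6, group 13.
Adding an electron releases more energy for atoms nearer the top right (short of the noble gases).
Here both period and group differ, so the two effects have to be weighed against each other.
Rb > Tl: period and group pull opposite ways; the down-group shift dominates (47 vs 19 kJ/mol).
As > Rb: both effects reinforce here, so As is clearly the higher of the two.
Ge > As: this pair runs against the simple trend — see the exception note.
I > Ge: period and group pull opposite ways; the across-period shift dominates (295 vs 119 kJ/mol).
Br > I: Br sits above I in group 17, so the down-group effect alone puts Br higher.
Note the exception: Ge has a higher electron affinity than As, contrary to the simple trend — adding an electron to As's half-filled 4p³ is unfavourable, so Ge (4p²) has the more exothermic EA.
For reference (kJ/mol): Ge 119, As 78, Br 325, Rb 47, I 295, Tl 19.
So from lowest to highest: Tl < Rb < As < Ge < I < Br.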